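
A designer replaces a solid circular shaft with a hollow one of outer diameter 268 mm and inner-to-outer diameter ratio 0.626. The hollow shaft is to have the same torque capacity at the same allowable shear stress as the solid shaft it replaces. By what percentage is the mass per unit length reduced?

Equal τ_max and T ⇒ the solid shaft needs d_s³ = d_o³(1−k⁴), so d_s = 268·(1−0.626⁴)^(1/3) = 253.5 mm.
Area ratio A_h/A_s = d_o²(1−k²)/d_s² = (1−k²)/(1−k⁴)^(2/3) = 0.6796.
Mass saving = 1 − 0.6796 = 32.0 %.

32.0 %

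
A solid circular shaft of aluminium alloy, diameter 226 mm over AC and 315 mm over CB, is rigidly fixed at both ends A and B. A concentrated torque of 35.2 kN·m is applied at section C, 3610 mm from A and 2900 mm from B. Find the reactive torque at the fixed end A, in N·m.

6180 N·m

Compatibility: T_A·a/J_AC = T_B·b/J_CB with T_A + T_B = T₀.
J_AC = 2.56×10^-4 m⁴, J_CB = 9.67×10^-4 m⁴, so T_A = T₀·(J_AC/a)/((J_AC/a)+(J_CB/b)) = 6178 N·m, T_B = 29020 N·m.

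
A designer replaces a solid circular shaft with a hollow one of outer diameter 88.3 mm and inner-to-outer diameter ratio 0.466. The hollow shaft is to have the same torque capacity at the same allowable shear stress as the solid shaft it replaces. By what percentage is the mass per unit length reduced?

19.2 %

Equal τ_max and T ⇒ the solid shaft needs d_s³ = d_o³(1−k⁴), so d_s = 88.3·(1−0.466⁴)^(1/3) = 86.89 mm.
Area ratio A_h/A_s = d_o²(1−k²)/d_s² = (1−k²)/(1−k⁴)^(2/3) = 0.8085.
Mass saving = 1 − 0.8085 = 19.2 %.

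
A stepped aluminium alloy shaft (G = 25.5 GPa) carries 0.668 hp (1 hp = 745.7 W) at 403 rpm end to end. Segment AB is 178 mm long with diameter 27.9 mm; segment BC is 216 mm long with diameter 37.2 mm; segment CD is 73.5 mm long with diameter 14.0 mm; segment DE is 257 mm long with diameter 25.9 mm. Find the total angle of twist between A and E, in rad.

ω = 2π·403/60 = 42.20 rad/s, so T = P/ω = 0.668×745.7 / 42.20 = 11.80 N·m.
J_AB = π(0.0279)⁴/32 = 5.95×10^-8 m⁴; J_BC = π(0.0372)⁴/32 = 1.88×10^-7 m⁴; J_CD = π(0.0140)⁴/32 = 3.77×10^-9 m⁴; J_DE = π(0.0259)⁴/32 = 4.42×10^-8 m⁴.
θ = (T/G)·Σ L_i/J_i = (11.80/25.5×10⁹)·(0.178/5.95×10^-8 + 0.216/1.88×10^-7 + 0.0735/3.77×10^-9 + 0.257/4.42×10^-8) = 0.01363 rad.

0.0136 rad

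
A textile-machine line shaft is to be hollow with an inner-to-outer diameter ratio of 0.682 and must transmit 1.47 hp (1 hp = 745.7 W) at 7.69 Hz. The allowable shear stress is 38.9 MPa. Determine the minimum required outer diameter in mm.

ω = 2π·7.69 = 48.32 rad/s, so T = P/ω = 1.47×745.7 / 48.32 = 22.69 N·m.
For a hollow shaft with d_i/d_o = 0.682: τ_max = 16T/(π d_o³ (1−k⁴)), so d_o = [16T/(π τ_allow (1−k⁴))]^(1/3) = [16·22.69/(π·3.89×10^7·0.7837)]^(1/3) = 0.01559 m.

15.6 mm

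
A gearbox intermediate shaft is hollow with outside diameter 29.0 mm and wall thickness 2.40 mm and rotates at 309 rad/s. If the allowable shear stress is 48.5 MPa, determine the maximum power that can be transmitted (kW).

J = π(d_o⁴ − d_i⁴)/32 = π(0.0290⁴ − 0.0242⁴)/32 = 3.577×10^-8 m⁴.
T_max = τ_allow·J/r = 4.85×10^7 × 3.577×10^-8 / 0.0145 = 119.6 N·m.
ω = 309 rad/s, so P_max = T_max·ω = 3.697×10^4 W.

37.0 kW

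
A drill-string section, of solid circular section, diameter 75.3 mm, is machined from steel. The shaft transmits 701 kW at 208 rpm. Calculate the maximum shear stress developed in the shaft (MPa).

ω = 2π·208/60 = 21.78 rad/s, so T = P/ω = 701×10³ / 21.78 = 32180 N·m.
J = πd⁴/32 = π(0.0753)⁴/32 = 3.156×10^-6 m⁴.
τ_max = T·r/J = 32180 × 0.0376 / 3.156×10^-6 = 3.839×10^8 Pa.

384 MPa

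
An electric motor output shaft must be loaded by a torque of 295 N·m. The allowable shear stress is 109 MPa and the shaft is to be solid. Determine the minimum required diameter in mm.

For a solid shaft τ_max = 16T/(πd³), so d = (16T/(π τ_allow))^(1/3) = (16·295.0/(π·1.09×10^8))^(1/3) = 0.02398 m.

24.0 mm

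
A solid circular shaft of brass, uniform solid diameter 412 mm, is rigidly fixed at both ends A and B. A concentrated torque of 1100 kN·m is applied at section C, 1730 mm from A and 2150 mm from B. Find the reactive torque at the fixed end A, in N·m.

With uniform GJ and both ends fixed, compatibility θ_AC = θ_CB gives T_A·a = T_B·b, together with T_A + T_B = T₀.
T_A = T₀·b/(a+b) = 1.100e6·2150/3880 = 609500 N·m; T_B = 490500 N·m.

610000 N·m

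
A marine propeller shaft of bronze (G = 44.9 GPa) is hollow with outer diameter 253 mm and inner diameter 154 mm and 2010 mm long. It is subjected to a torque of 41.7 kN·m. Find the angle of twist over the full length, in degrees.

0.308°

J = π(d_o⁴ − d_i⁴)/32 = π(0.253⁴ − 0.154⁴)/32 = 3.470×10^-4 m⁴.
θ = T·L/(G·J) = 41700 × 2.01 / (44.9×10⁹ × 3.470×10^-4) = 5.379×10^-3 rad.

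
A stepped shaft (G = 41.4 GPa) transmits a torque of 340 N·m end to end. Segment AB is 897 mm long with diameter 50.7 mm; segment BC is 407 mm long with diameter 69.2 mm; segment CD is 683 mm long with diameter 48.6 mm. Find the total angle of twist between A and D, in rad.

J_AB = π(0.0507)⁴/32 = 6.49×10^-7 m⁴; J_BC = π(0.0692)⁴/32 = 2.25×10^-6 m⁴; J_CD = π(0.0486)⁴/32 = 5.48×10^-7 m⁴.
θ = (T/G)·Σ L_i/J_i = (340.0/41.4×10⁹)·(0.897/6.49×10^-7 + 0.407/2.25×10^-6 + 0.683/5.48×10^-7) = 0.02308 rad.

0.0231 rad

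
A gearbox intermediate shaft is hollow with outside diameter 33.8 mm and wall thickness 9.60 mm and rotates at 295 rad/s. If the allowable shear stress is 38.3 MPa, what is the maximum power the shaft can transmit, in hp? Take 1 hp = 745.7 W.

J = π(d_o⁴ − d_i⁴)/32 = π(0.0338⁴ − 0.0146⁴)/32 = 1.237×10^-7 m⁴.
T_max = τ_allow·J/r = 3.83×10^7 × 1.237×10^-7 / 0.0169 = 280.3 N·m.
ω = 295 rad/s, so P_max = T_max·ω = 8.268×10^4 W.

111 hp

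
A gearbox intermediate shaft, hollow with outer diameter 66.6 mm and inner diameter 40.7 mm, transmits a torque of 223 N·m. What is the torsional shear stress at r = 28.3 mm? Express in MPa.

3.80 MPa

J = π(d_o⁴ − d_i⁴)/32 = π(0.0666⁴ − 0.0407⁴)/32 = 1.662×10^-6 m⁴.
Shear stress varies linearly with radius: τ = T·r/J = 223.0 × 0.0283 / 1.662×10^-6 = 3.797×10^6 Pa.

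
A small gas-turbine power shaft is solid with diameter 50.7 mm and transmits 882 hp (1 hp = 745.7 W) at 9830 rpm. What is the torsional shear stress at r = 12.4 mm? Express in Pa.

ω = 2π·9830/60 = 1029 rad/s, so T = P/ω = 882×745.7 / 1029 = 638.9 N·m.
J = πd⁴/32 = π(0.0507)⁴/32 = 6.487×10^-7 m⁴.
Shear stress varies linearly with radius: τ = T·r/J = 638.9 × 0.0124 / 6.487×10^-7 = 1.221×10^7 Pa.

1.22e7 Pa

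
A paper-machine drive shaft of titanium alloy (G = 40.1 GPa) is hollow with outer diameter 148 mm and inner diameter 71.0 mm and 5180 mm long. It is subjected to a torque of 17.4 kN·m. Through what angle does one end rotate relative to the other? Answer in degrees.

2.89°

J = π(d_o⁴ − d_i⁴)/32 = π(0.148⁴ − 0.0710⁴)/32 = 4.461×10^-5 m⁴.
θ = T·L/(G·J) = 17400 × 5.18 / (40.1×10⁹ × 4.461×10^-5) = 0.05039 rad.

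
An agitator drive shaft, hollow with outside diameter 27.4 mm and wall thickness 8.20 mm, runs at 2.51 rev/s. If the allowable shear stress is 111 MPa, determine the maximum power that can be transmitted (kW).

J = π(d_o⁴ − d_i⁴)/32 = π(0.0274⁴ − 0.0110⁴)/32 = 5.390×10^-8 m⁴.
T_max = τ_allow·J/r = 1.11×10^8 × 5.390×10^-8 / 0.0137 = 436.7 N·m.
ω = 2π·2.51 = 15.77 rad/s, so P_max = T_max·ω = 6887 W.

6.89 kW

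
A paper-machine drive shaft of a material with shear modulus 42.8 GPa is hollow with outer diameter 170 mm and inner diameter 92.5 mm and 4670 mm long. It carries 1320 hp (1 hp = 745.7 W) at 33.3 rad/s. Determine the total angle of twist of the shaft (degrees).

2.47°

ω = 33.3 rad/s, so T = P/ω = 1320×745.7 / 33.30 = 29560 N·m.
J = π(d_o⁴ − d_i⁴)/32 = π(0.170⁴ − 0.0925⁴)/32 = 7.481×10^-5 m⁴.
θ = T·L/(G·J) = 29560 × 4.67 / (42.8×10⁹ × 7.481×10^-5) = 0.04311 rad.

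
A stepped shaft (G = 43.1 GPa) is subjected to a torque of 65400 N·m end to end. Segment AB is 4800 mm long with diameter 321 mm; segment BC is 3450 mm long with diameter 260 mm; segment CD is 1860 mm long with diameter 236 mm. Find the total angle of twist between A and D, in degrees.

J_AB = π(0.321)⁴/32 = 1.04×10^-3 m⁴; J_BC = π(0.260)⁴/32 = 4.49×10^-4 m⁴; J_CD = π(0.236)⁴/32 = 3.05×10^-4 m⁴.
θ = (T/G)·Σ L_i/J_i = (65400/43.1×10⁹)·(4.80/1.04×10^-3 + 3.45/4.49×10^-4 + 1.86/3.05×10^-4) = 0.02792 rad.

1.60°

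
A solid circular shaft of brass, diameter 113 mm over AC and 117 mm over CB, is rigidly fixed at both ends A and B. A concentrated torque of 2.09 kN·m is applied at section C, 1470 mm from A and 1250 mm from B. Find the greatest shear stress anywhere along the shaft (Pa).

3.82e6 Pa

Compatibility: T_A·a/J_AC = T_B·b/J_CB with T_A + T_B = T₀.
J_AC = 1.60×10^-5 m⁴, J_CB = 1.84×10^-5 m⁴, so T_A = T₀·(J_AC/a)/((J_AC/a)+(J_CB/b)) = 888.8 N·m, T_B = 1201 N·m.
τ in each portion: τ_AC = 3.14×10^6 Pa, τ_CB = 3.82×10^6 Pa; maximum is in CB.
τ_max = T_CB·r/J = 1201·0.0585/1.84×10^-5 = 3.820×10^6 Pa.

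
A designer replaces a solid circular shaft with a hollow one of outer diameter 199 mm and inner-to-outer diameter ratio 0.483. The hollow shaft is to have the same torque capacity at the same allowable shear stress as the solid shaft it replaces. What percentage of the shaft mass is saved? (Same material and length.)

20.4 %

Equal τ_max and T ⇒ the solid shaft needs d_s³ = d_o³(1−k⁴), so d_s = 199·(1−0.483⁴)^(1/3) = 195.3 mm.
Area ratio A_h/A_s = d_o²(1−k²)/d_s² = (1−k²)/(1−k⁴)^(2/3) = 0.7959.
Mass saving = 1 − 0.7959 = 20.4 %.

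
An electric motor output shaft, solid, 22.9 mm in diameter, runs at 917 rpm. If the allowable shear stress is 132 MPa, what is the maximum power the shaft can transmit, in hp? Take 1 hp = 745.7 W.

40.1 hp

J = πd⁴/32 = π(0.0229)⁴/32 = 2.700×10^-8 m⁴.
T_max = τ_allow·J/r = 1.32×10^8 × 2.700×10^-8 / 0.0115 = 311.3 N·m.
ω = 2π·917/60 = 96.03 rad/s, so P_max = T_max·ω = 2.989×10^4 W.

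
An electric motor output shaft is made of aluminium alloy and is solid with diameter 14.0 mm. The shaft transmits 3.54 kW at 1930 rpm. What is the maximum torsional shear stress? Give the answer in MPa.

32.5 MPa

ω = 2π·1930/60 = 202.1 rad/s, so T = P/ω = 3.54×10³ / 202.1 = 17.52 N·m.
J = πd⁴/32 = π(0.0140)⁴/32 = 3.771×10^-9 m⁴.
τ_max = T·r/J = 17.52 × 0.00700 / 3.771×10^-9 = 3.251×10^7 Pa.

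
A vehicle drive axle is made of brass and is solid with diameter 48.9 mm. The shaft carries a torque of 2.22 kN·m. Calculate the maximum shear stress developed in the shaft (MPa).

J = πd⁴/32 = π(0.0489)⁴/32 = 5.614×10^-7 m⁴.
τ_max = T·r/J = 2220 × 0.0244 / 5.614×10^-7 = 9.669×10^7 Pa.

96.7 MPa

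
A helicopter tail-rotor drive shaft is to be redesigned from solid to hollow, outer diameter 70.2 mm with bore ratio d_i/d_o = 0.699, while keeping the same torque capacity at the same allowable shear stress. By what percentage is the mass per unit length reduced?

Equal τ_max and T ⇒ the solid shaft needs d_s³ = d_o³(1−k⁴), so d_s = 70.2·(1−0.699⁴)^(1/3) = 64.10 mm.
Area ratio A_h/A_s = d_o²(1−k²)/d_s² = (1−k²)/(1−k⁴)^(2/3) = 0.6134.
Mass saving = 1 − 0.6134 = 38.7 %.

38.7 %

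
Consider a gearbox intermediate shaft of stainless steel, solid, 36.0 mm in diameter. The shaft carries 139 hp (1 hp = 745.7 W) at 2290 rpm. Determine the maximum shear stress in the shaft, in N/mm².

47.2 N/mm²

ω = 2π·2290/60 = 239.8 rad/s, so T = P/ω = 139×745.7 / 239.8 = 432.2 N·m.
J = πd⁴/32 = π(0.0360)⁴/32 = 1.649×10^-7 m⁴.
τ_max = T·r/J = 432.2 × 0.0180 / 1.649×10^-7 = 4.718×10^7 Pa.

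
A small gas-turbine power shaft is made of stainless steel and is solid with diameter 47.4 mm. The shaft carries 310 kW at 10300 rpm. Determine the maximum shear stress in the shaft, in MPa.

ω = 2π·10300/60 = 1079 rad/s, so T = P/ω = 310×10³ / 1079 = 287.4 N·m.
J = πd⁴/32 = π(0.0474)⁴/32 = 4.956×10^-7 m⁴.
τ_max = T·r/J = 287.4 × 0.0237 / 4.956×10^-7 = 1.374×10^7 Pa.

13.7 MPa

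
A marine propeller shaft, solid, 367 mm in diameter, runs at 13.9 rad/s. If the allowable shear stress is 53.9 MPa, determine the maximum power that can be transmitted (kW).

7270 kW

J = πd⁴/32 = π(0.367)⁴/32 = 1.781×10^-3 m⁴.
T_max = τ_allow·J/r = 5.39×10^7 × 1.781×10^-3 / 0.183 = 523100 N·m.
ω = 13.9 rad/s, so P_max = T_max·ω = 7.272×10^6 W.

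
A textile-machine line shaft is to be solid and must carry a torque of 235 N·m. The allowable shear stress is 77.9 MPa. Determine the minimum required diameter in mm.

For a solid shaft τ_max = 16T/(πd³), so d = (16T/(π τ_allow))^(1/3) = (16·235.0/(π·7.79×10^7))^(1/3) = 0.02486 m.

24.9 mm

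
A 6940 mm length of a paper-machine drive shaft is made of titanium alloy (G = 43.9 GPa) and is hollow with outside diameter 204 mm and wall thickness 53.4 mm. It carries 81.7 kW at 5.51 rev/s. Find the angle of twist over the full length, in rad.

0.00231 rad

ω = 2π·5.51 = 34.62 rad/s, so T = P/ω = 81.7×10³ / 34.62 = 2360 N·m.
J = π(d_o⁴ − d_i⁴)/32 = π(0.204⁴ − 0.0972⁴)/32 = 1.613×10^-4 m⁴.
θ = T·L/(G·J) = 2360 × 6.94 / (43.9×10⁹ × 1.613×10^-4) = 2.313×10^-3 rad.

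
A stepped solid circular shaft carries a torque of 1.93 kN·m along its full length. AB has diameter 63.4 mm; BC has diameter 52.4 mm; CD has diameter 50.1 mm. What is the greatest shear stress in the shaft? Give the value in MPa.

78.2 MPa

Under the same torque, τ_max = 16T/(πd³) is largest where d is smallest — segment CD (d = 50.1 mm).
τ_max = 16·1930/(π·(0.0501)³) = 7.817×10^7 Pa.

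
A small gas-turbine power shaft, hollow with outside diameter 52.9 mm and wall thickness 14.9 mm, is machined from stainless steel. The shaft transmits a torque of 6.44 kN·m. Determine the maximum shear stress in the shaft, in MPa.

J = π(d_o⁴ − d_i⁴)/32 = π(0.0529⁴ − 0.0231⁴)/32 = 7.409×10^-7 m⁴.
τ_max = T·r/J = 6440 × 0.0264 / 7.409×10^-7 = 2.299×10^8 Pa.

230 MPa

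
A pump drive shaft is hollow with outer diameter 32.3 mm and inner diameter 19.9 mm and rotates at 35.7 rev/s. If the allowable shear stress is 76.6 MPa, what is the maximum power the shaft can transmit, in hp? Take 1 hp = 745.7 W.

130 hp

J = π(d_o⁴ − d_i⁴)/32 = π(0.0323⁴ − 0.0199⁴)/32 = 9.146×10^-8 m⁴.
T_max = τ_allow·J/r = 7.66×10^7 × 9.146×10^-8 / 0.0161 = 433.8 N·m.
ω = 2π·35.7 = 224.3 rad/s, so P_max = T_max·ω = 9.731×10^4 W.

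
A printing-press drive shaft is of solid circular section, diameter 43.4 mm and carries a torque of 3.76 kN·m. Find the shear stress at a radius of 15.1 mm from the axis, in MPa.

J = πd⁴/32 = π(0.0434)⁴/32 = 3.483×10^-7 m⁴.
Shear stress varies linearly with radius: τ = T·r/J = 3760 × 0.0151 / 3.483×10^-7 = 1.630×10^8 Pa.

163 MPa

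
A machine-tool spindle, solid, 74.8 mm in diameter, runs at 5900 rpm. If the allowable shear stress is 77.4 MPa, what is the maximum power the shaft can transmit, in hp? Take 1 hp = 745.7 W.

5270 hp

J = πd⁴/32 = π(0.0748)⁴/32 = 3.073×10^-6 m⁴.
T_max = τ_allow·J/r = 7.74×10^7 × 3.073×10^-6 / 0.0374 = 6360 N·m.
ω = 2π·5900/60 = 617.8 rad/s, so P_max = T_max·ω = 3.930×10^6 W.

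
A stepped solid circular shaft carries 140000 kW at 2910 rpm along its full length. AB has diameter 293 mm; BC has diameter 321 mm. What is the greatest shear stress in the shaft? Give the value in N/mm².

93.0 N/mm²

ω = 2π·2910/60 = 304.7 rad/s, so T = P/ω = 140000×10³ / 304.7 = 459400 N·m.
Under the same torque, τ_max = 16T/(πd³) is largest where d is smallest — segment AB (d = 293 mm).
τ_max = 16·459400/(π·(0.293)³) = 9.302×10^7 Pa.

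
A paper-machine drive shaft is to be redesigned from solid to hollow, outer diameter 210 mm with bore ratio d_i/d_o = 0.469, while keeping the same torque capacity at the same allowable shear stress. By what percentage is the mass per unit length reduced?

19.4 %

Equal τ_max and T ⇒ the solid shaft needs d_s³ = d_o³(1−k⁴), so d_s = 210·(1−0.469⁴)^(1/3) = 206.6 mm.
Area ratio A_h/A_s = d_o²(1−k²)/d_s² = (1−k²)/(1−k⁴)^(2/3) = 0.8063.
Mass saving = 1 − 0.8063 = 19.4 %.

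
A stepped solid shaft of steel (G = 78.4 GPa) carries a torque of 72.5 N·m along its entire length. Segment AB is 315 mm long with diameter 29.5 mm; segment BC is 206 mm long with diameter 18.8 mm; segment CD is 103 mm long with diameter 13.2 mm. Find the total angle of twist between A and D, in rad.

0.0514 rad

J_AB = π(0.0295)⁴/32 = 7.44×10^-8 m⁴; J_BC = π(0.0188)⁴/32 = 1.23×10^-8 m⁴; J_CD = π(0.0132)⁴/32 = 2.98×10^-9 m⁴.
θ = (T/G)·Σ L_i/J_i = (72.50/78.4×10⁹)·(0.315/7.44×10^-8 + 0.206/1.23×10^-8 + 0.103/2.98×10^-9) = 0.05141 rad.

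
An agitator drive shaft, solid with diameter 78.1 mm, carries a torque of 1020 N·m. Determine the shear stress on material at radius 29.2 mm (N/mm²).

8.15 N/mm²

J = πd⁴/32 = π(0.0781)⁴/32 = 3.653×10^-6 m⁴.
Shear stress varies linearly with radius: τ = T·r/J = 1020 × 0.0292 / 3.653×10^-6 = 8.154×10^6 Pa.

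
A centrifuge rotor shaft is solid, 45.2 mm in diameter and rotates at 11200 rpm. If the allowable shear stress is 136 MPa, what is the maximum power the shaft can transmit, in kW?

J = πd⁴/32 = π(0.0452)⁴/32 = 4.098×10^-7 m⁴.
T_max = τ_allow·J/r = 1.36×10^8 × 4.098×10^-7 / 0.0226 = 2466 N·m.
ω = 2π·11200/60 = 1173 rad/s, so P_max = T_max·ω = 2.892×10^6 W.

2890 kW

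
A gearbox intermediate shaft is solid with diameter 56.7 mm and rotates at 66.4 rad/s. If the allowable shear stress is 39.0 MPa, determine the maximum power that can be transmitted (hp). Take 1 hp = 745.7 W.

124 hp

J = πd⁴/32 = π(0.0567)⁴/32 = 1.015×10^-6 m⁴.
T_max = τ_allow·J/r = 3.90×10^7 × 1.015×10^-6 / 0.0284 = 1396 N·m.
ω = 66.4 rad/s, so P_max = T_max·ω = 9.269×10^4 W.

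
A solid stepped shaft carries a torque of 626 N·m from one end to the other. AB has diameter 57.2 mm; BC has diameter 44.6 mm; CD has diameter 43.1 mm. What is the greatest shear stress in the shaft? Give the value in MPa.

39.8 MPa

Under the same torque, τ_max = 16T/(πd³) is largest where d is smallest — segment CD (d = 43.1 mm).
τ_max = 16·626.0/(π·(0.0431)³) = 3.982×10^7 Pa.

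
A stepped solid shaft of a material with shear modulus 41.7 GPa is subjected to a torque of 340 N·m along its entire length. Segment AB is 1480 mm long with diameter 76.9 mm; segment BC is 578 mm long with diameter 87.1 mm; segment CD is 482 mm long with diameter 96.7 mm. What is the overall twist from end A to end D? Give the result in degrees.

0.275°

J_AB = π(0.0769)⁴/32 = 3.43×10^-6 m⁴; J_BC = π(0.0871)⁴/32 = 5.65×10^-6 m⁴; J_CD = π(0.0967)⁴/32 = 8.58×10^-6 m⁴.
θ = (T/G)·Σ L_i/J_i = (340.0/41.7×10⁹)·(1.48/3.43×10^-6 + 0.578/5.65×10^-6 + 0.482/8.58×10^-6) = 4.807×10^-3 rad.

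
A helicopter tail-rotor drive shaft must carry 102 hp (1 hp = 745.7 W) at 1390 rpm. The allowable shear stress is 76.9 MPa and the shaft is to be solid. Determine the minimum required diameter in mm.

32.6 mm

ω = 2π·1390/60 = 145.6 rad/s, so T = P/ω = 102×745.7 / 145.6 = 522.5 N·m.
For a solid shaft τ_max = 16T/(πd³), so d = (16T/(π τ_allow))^(1/3) = (16·522.5/(π·7.69×10^7))^(1/3) = 0.03259 m.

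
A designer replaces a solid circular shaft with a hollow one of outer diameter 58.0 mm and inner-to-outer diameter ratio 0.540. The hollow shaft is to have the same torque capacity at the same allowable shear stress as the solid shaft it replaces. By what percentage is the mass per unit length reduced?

Equal τ_max and T ⇒ the solid shaft needs d_s³ = d_o³(1−k⁴), so d_s = 58.0·(1−0.540⁴)^(1/3) = 56.31 mm.
Area ratio A_h/A_s = d_o²(1−k²)/d_s² = (1−k²)/(1−k⁴)^(2/3) = 0.7516.
Mass saving = 1 − 0.7516 = 24.8 %.

24.8 %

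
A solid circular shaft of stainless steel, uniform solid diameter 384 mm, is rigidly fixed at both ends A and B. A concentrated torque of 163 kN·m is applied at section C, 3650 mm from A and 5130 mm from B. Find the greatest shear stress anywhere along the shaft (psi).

1240 psi

With uniform GJ and both ends fixed, compatibility θ_AC = θ_CB gives T_A·a = T_B·b, together with T_A + T_B = T₀.
T_A = T₀·b/(a+b) = 163000·5130/8780 = 95240 N·m; T_B = 67760 N·m.
τ in each portion: τ_AC = 8.57×10^6 Pa, τ_CB = 6.09×10^6 Pa; maximum is in AC.
τ_max = T_AC·r/J = 95240·0.192/2.13×10^-3 = 8.566×10^6 Pa.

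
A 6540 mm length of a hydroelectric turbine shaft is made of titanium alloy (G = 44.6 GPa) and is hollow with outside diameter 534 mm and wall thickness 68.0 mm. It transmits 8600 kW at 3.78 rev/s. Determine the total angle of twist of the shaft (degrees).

ω = 2π·3.78 = 23.75 rad/s, so T = P/ω = 8600×10³ / 23.75 = 362100 N·m.
J = π(d_o⁴ − d_i⁴)/32 = π(0.534⁴ − 0.398⁴)/32 = 5.520×10^-3 m⁴.
θ = T·L/(G·J) = 362100 × 6.54 / (44.6×10⁹ × 5.520×10^-3) = 9.620×10^-3 rad.

0.551°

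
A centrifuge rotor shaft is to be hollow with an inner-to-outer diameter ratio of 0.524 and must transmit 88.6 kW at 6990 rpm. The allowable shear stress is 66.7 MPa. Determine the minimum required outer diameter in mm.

ω = 2π·6990/60 = 732.0 rad/s, so T = P/ω = 88.6×10³ / 732.0 = 121.0 N·m.
For a hollow shaft with d_i/d_o = 0.524: τ_max = 16T/(π d_o³ (1−k⁴)), so d_o = [16T/(π τ_allow (1−k⁴))]^(1/3) = [16·121.0/(π·6.67×10^7·0.9246)]^(1/3) = 0.02154 m.

21.5 mm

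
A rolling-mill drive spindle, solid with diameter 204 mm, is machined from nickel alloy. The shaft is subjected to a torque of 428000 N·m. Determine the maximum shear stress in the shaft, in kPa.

257000 kPa

J = πd⁴/32 = π(0.204)⁴/32 = 1.700×10^-4 m⁴.
τ_max = T·r/J = 428000 × 0.102 / 1.700×10^-4 = 2.568×10^8 Pa.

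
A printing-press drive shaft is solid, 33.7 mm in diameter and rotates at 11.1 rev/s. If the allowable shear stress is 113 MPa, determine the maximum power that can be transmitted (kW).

59.2 kW

J = πd⁴/32 = π(0.0337)⁴/32 = 1.266×10^-7 m⁴.
T_max = τ_allow·J/r = 1.13×10^8 × 1.266×10^-7 / 0.0169 = 849.2 N·m.
ω = 2π·11.1 = 69.74 rad/s, so P_max = T_max·ω = 5.922×10^4 W.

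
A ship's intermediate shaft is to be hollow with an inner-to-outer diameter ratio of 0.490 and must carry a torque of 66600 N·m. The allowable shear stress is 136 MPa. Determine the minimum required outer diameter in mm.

For a hollow shaft with d_i/d_o = 0.490: τ_max = 16T/(π d_o³ (1−k⁴)), so d_o = [16T/(π τ_allow (1−k⁴))]^(1/3) = [16·66600/(π·1.36×10^8·0.9424)]^(1/3) = 0.1383 m.

138 mm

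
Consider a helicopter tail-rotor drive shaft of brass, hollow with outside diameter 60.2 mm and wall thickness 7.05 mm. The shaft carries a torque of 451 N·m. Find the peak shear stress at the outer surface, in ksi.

2.33 ksi

J = π(d_o⁴ − d_i⁴)/32 = π(0.0602⁴ − 0.0461⁴)/32 = 8.460×10^-7 m⁴.
τ_max = T·r/J = 451.0 × 0.0301 / 8.460×10^-7 = 1.605×10^7 Pa.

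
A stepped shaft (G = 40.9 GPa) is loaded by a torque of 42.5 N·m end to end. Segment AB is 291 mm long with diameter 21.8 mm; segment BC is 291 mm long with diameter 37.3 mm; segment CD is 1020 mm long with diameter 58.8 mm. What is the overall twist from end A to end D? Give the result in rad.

0.0161 rad

J_AB = π(0.0218)⁴/32 = 2.22×10^-8 m⁴; J_BC = π(0.0373)⁴/32 = 1.90×10^-7 m⁴; J_CD = π(0.0588)⁴/32 = 1.17×10^-6 m⁴.
θ = (T/G)·Σ L_i/J_i = (42.50/40.9×10⁹)·(0.291/2.22×10^-8 + 0.291/1.90×10^-7 + 1.02/1.17×10^-6) = 0.01613 rad.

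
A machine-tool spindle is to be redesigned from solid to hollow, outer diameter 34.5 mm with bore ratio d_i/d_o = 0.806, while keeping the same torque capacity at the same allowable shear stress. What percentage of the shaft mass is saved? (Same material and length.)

Equal τ_max and T ⇒ the solid shaft needs d_s³ = d_o³(1−k⁴), so d_s = 34.5·(1−0.806⁴)^(1/3) = 28.74 mm.
Area ratio A_h/A_s = d_o²(1−k²)/d_s² = (1−k²)/(1−k⁴)^(2/3) = 0.5049.
Mass saving = 1 − 0.5049 = 49.5 %.

49.5 %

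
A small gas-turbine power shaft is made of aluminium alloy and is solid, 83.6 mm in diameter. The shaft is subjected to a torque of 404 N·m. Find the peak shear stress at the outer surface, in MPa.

3.52 MPa

J = πd⁴/32 = π(0.0836)⁴/32 = 4.795×10^-6 m⁴.
τ_max = T·r/J = 404.0 × 0.0418 / 4.795×10^-6 = 3.522×10^6 Pa.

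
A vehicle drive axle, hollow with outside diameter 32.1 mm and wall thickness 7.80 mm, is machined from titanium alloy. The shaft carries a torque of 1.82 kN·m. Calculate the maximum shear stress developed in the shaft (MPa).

J = π(d_o⁴ − d_i⁴)/32 = π(0.0321⁴ − 0.0165⁴)/32 = 9.696×10^-8 m⁴.
τ_max = T·r/J = 1820 × 0.0161 / 9.696×10^-8 = 3.013×10^8 Pa.

301 MPa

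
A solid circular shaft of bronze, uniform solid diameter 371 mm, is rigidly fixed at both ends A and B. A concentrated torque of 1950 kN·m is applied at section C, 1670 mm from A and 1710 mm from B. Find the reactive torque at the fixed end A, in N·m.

987000 N·m

With uniform GJ and both ends fixed, compatibility θ_AC = θ_CB gives T_A·a = T_B·b, together with T_A + T_B = T₀.
T_A = T₀·b/(a+b) = 1.950e6·1710/3380 = 986500 N·m; T_B = 963500 N·m.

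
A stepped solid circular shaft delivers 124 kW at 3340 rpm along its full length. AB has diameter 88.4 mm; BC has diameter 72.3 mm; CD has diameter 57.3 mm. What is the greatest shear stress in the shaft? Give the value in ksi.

1.39 ksi

ω = 2π·3340/60 = 349.8 rad/s, so T = P/ω = 124×10³ / 349.8 = 354.5 N·m.
Under the same torque, τ_max = 16T/(πd³) is largest where d is smallest — segment CD (d = 57.3 mm).
τ_max = 16·354.5/(π·(0.0573)³) = 9.597×10^6 Pa.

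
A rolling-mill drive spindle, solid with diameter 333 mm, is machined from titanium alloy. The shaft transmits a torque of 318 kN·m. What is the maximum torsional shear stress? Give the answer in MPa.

J = πd⁴/32 = π(0.333)⁴/32 = 1.207×10^-3 m⁴.
τ_max = T·r/J = 318000 × 0.167 / 1.207×10^-3 = 4.386×10^7 Pa.

43.9 MPa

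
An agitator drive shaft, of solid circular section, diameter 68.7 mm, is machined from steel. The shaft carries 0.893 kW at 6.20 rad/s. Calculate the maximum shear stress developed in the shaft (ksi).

ω = 6.20 rad/s, so T = P/ω = 0.893×10³ / 6.200 = 144.0 N·m.
J = πd⁴/32 = π(0.0687)⁴/32 = 2.187×10^-6 m⁴.
τ_max = T·r/J = 144.0 × 0.0343 / 2.187×10^-6 = 2.262×10^6 Pa.

0.328 ksi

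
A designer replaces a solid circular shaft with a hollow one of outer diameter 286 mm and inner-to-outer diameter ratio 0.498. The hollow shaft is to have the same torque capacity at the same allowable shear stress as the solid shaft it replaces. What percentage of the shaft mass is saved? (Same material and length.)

21.5 %

Equal τ_max and T ⇒ the solid shaft needs d_s³ = d_o³(1−k⁴), so d_s = 286·(1−0.498⁴)^(1/3) = 280.0 mm.
Area ratio A_h/A_s = d_o²(1−k²)/d_s² = (1−k²)/(1−k⁴)^(2/3) = 0.7845.
Mass saving = 1 − 0.7845 = 21.5 %.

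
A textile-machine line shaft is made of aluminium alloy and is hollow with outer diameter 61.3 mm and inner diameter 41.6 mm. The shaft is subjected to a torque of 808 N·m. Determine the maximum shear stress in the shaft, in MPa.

J = π(d_o⁴ − d_i⁴)/32 = π(0.0613⁴ − 0.0416⁴)/32 = 1.092×10^-6 m⁴.
τ_max = T·r/J = 808.0 × 0.0307 / 1.092×10^-6 = 2.267×10^7 Pa.

22.7 MPa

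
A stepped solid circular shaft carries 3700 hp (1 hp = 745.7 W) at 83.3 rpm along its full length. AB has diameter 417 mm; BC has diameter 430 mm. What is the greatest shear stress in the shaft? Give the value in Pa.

ω = 2π·83.3/60 = 8.723 rad/s, so T = P/ω = 3700×745.7 / 8.723 = 316300 N·m.
Under the same torque, τ_max = 16T/(πd³) is largest where d is smallest — segment AB (d = 417 mm).
τ_max = 16·316300/(π·(0.417)³) = 2.222×10^7 Pa.

2.22e7 Pa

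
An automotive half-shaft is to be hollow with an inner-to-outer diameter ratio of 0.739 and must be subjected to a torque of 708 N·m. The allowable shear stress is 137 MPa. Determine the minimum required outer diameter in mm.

33.5 mm

For a hollow shaft with d_i/d_o = 0.739: τ_max = 16T/(π d_o³ (1−k⁴)), so d_o = [16T/(π τ_allow (1−k⁴))]^(1/3) = [16·708.0/(π·1.37×10^8·0.7018)]^(1/3) = 0.03347 m.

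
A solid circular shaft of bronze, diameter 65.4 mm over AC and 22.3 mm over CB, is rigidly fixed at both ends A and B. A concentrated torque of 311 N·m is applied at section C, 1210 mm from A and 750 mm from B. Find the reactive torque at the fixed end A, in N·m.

Compatibility: T_A·a/J_AC = T_B·b/J_CB with T_A + T_B = T₀.
J_AC = 1.80×10^-6 m⁴, J_CB = 2.43×10^-8 m⁴, so T_A = T₀·(J_AC/a)/((J_AC/a)+(J_CB/b)) = 304.4 N·m, T_B = 6.638 N·m.

304 N·m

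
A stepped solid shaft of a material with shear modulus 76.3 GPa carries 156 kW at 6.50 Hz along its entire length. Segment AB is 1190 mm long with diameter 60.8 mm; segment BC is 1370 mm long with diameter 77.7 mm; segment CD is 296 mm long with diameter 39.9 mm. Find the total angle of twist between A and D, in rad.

0.123 rad

ω = 2π·6.50 = 40.84 rad/s, so T = P/ω = 156×10³ / 40.84 = 3820 N·m.
J_AB = π(0.0608)⁴/32 = 1.34×10^-6 m⁴; J_BC = π(0.0777)⁴/32 = 3.58×10^-6 m⁴; J_CD = π(0.0399)⁴/32 = 2.49×10^-7 m⁴.
θ = (T/G)·Σ L_i/J_i = (3820/76.3×10⁹)·(1.19/1.34×10^-6 + 1.37/3.58×10^-6 + 0.296/2.49×10^-7) = 0.1231 rad.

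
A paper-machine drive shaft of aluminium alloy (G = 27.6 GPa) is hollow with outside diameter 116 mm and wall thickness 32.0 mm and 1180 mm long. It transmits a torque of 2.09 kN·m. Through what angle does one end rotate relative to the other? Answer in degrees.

0.300°

J = π(d_o⁴ − d_i⁴)/32 = π(0.116⁴ − 0.0520⁴)/32 = 1.706×10^-5 m⁴.
θ = T·L/(G·J) = 2090 × 1.18 / (27.6×10⁹ × 1.706×10^-5) = 5.238×10^-3 rad.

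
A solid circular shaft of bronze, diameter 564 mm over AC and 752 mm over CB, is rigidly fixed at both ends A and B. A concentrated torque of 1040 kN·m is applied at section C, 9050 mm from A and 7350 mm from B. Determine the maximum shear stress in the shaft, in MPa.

9.91 MPa

Compatibility: T_A·a/J_AC = T_B·b/J_CB with T_A + T_B = T₀.
J_AC = 9.93×10^-3 m⁴, J_CB = 0.0314 m⁴, so T_A = T₀·(J_AC/a)/((J_AC/a)+(J_CB/b)) = 212600 N·m, T_B = 827400 N·m.
τ in each portion: τ_AC = 6.04×10^6 Pa, τ_CB = 9.91×10^6 Pa; maximum is in CB.
τ_max = T_CB·r/J = 827400·0.376/0.0314 = 9.909×10^6 Pa.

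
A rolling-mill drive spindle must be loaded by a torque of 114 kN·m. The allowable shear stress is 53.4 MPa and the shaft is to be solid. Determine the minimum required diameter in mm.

For a solid shaft τ_max = 16T/(πd³), so d = (16T/(π τ_allow))^(1/3) = (16·114000/(π·5.34×10^7))^(1/3) = 0.2215 m.

222 mm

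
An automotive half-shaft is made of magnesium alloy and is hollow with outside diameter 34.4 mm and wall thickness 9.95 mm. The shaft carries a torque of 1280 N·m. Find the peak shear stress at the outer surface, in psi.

24000 psi

J = π(d_o⁴ − d_i⁴)/32 = π(0.0344⁴ − 0.0145⁴)/32 = 1.331×10^-7 m⁴.
τ_max = T·r/J = 1280 × 0.0172 / 1.331×10^-7 = 1.654×10^8 Pa.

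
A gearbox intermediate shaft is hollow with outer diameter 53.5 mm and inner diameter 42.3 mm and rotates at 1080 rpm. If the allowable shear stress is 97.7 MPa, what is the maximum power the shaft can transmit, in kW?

J = π(d_o⁴ − d_i⁴)/32 = π(0.0535⁴ − 0.0423⁴)/32 = 4.900×10^-7 m⁴.
T_max = τ_allow·J/r = 9.77×10^7 × 4.900×10^-7 / 0.0267 = 1790 N·m.
ω = 2π·1080/60 = 113.1 rad/s, so P_max = T_max·ω = 2.024×10^5 W.

202 kW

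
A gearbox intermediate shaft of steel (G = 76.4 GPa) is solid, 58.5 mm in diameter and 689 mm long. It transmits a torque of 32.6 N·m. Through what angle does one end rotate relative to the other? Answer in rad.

J = πd⁴/32 = π(0.0585)⁴/32 = 1.150×10^-6 m⁴.
θ = T·L/(G·J) = 32.60 × 0.689 / (76.4×10⁹ × 1.150×10^-6) = 2.557×10^-4 rad.

2.56e-4 rad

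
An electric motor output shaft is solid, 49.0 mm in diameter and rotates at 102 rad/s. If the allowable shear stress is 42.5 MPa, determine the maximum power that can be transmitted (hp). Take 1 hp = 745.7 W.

J = πd⁴/32 = π(0.0490)⁴/32 = 5.660×10^-7 m⁴.
T_max = τ_allow·J/r = 4.25×10^7 × 5.660×10^-7 / 0.0245 = 981.8 N·m.
ω = 102 rad/s, so P_max = T_max·ω = 1.001×10^5 W.

134 hp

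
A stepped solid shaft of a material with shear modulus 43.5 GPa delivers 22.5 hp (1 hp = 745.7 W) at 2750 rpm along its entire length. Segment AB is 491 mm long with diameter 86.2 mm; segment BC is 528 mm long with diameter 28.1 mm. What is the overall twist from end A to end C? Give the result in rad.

0.0117 rad

ω = 2π·2750/60 = 288.0 rad/s, so T = P/ω = 22.5×745.7 / 288.0 = 58.26 N·m.
J_AB = π(0.0862)⁴/32 = 5.42×10^-6 m⁴; J_BC = π(0.0281)⁴/32 = 6.12×10^-8 m⁴.
θ = (T/G)·Σ L_i/J_i = (58.26/43.5×10⁹)·(0.491/5.42×10^-6 + 0.528/6.12×10^-8) = 0.01167 rad.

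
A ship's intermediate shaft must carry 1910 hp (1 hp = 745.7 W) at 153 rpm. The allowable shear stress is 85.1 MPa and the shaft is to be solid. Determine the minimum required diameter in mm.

175 mm

ω = 2π·153/60 = 16.02 rad/s, so T = P/ω = 1910×745.7 / 16.02 = 88900 N·m.
For a solid shaft τ_max = 16T/(πd³), so d = (16T/(π τ_allow))^(1/3) = (16·88900/(π·8.51×10^7))^(1/3) = 0.1746 m.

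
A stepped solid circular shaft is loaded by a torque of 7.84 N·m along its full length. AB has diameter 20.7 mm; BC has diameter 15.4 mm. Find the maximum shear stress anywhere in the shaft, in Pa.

1.09e7 Pa

Under the same torque, τ_max = 16T/(πd³) is largest where d is smallest — segment BC (d = 15.4 mm).
τ_max = 16·7.840/(π·(0.0154)³) = 1.093×10^7 Pa.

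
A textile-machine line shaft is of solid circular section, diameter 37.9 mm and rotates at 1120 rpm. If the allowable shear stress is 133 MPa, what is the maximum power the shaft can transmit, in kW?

J = πd⁴/32 = π(0.0379)⁴/32 = 2.026×10^-7 m⁴.
T_max = τ_allow·J/r = 1.33×10^8 × 2.026×10^-7 / 0.0189 = 1422 N·m.
ω = 2π·1120/60 = 117.3 rad/s, so P_max = T_max·ω = 1.667×10^5 W.

167 kW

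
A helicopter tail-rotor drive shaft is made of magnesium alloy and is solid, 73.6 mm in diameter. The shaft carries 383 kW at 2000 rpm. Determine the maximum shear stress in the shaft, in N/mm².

ω = 2π·2000/60 = 209.4 rad/s, so T = P/ω = 383×10³ / 209.4 = 1829 N·m.
J = πd⁴/32 = π(0.0736)⁴/32 = 2.881×10^-6 m⁴.
τ_max = T·r/J = 1829 × 0.0368 / 2.881×10^-6 = 2.336×10^7 Pa.

23.4 N/mm²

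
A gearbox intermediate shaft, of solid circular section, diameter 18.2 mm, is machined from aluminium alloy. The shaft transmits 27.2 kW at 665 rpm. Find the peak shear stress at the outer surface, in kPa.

ω = 2π·665/60 = 69.64 rad/s, so T = P/ω = 27.2×10³ / 69.64 = 390.6 N·m.
J = πd⁴/32 = π(0.0182)⁴/32 = 1.077×10^-8 m⁴.
τ_max = T·r/J = 390.6 × 0.00910 / 1.077×10^-8 = 3.300×10^8 Pa.

330000 kPa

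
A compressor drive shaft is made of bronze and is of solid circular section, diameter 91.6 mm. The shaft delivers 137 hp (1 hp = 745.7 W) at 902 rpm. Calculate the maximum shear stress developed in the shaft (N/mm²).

ω = 2π·902/60 = 94.46 rad/s, so T = P/ω = 137×745.7 / 94.46 = 1082 N·m.
J = πd⁴/32 = π(0.0916)⁴/32 = 6.912×10^-6 m⁴.
τ_max = T·r/J = 1082 × 0.0458 / 6.912×10^-6 = 7.167×10^6 Pa.

7.17 N/mm²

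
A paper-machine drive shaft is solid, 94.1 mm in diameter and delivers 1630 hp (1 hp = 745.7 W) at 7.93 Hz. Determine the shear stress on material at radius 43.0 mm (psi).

19800 psi

ω = 2π·7.93 = 49.83 rad/s, so T = P/ω = 1630×745.7 / 49.83 = 24390 N·m.
J = πd⁴/32 = π(0.0941)⁴/32 = 7.698×10^-6 m⁴.
Shear stress varies linearly with radius: τ = T·r/J = 24390 × 0.0430 / 7.698×10^-6 = 1.363×10^8 Pa.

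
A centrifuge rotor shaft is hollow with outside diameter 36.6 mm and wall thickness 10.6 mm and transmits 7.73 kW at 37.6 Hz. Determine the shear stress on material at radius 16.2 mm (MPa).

3.11 MPa

ω = 2π·37.6 = 236.2 rad/s, so T = P/ω = 7.73×10³ / 236.2 = 32.72 N·m.
J = π(d_o⁴ − d_i⁴)/32 = π(0.0366⁴ − 0.0154⁴)/32 = 1.706×10^-7 m⁴.
Shear stress varies linearly with radius: τ = T·r/J = 32.72 × 0.0162 / 1.706×10^-7 = 3.106×10^6 Pa.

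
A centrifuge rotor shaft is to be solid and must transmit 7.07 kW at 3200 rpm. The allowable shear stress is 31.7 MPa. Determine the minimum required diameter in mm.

15.0 mm

ω = 2π·3200/60 = 335.1 rad/s, so T = P/ω = 7.07×10³ / 335.1 = 21.10 N·m.
For a solid shaft τ_max = 16T/(πd³), so d = (16T/(π τ_allow))^(1/3) = (16·21.10/(π·3.17×10^7))^(1/3) = 0.01502 m.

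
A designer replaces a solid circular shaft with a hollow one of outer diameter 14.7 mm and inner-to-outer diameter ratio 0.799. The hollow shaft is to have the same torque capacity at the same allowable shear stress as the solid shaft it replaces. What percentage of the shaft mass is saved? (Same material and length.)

48.7 %

Equal τ_max and T ⇒ the solid shaft needs d_s³ = d_o³(1−k⁴), so d_s = 14.7·(1−0.799⁴)^(1/3) = 12.35 mm.
Area ratio A_h/A_s = d_o²(1−k²)/d_s² = (1−k²)/(1−k⁴)^(2/3) = 0.5126.
Mass saving = 1 − 0.5126 = 48.7 %.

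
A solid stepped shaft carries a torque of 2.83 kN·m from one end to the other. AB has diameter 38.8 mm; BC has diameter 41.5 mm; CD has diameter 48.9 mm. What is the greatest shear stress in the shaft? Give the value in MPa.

Under the same torque, τ_max = 16T/(πd³) is largest where d is smallest — segment AB (d = 38.8 mm).
τ_max = 16·2830/(π·(0.0388)³) = 2.468×10^8 Pa.

247 MPa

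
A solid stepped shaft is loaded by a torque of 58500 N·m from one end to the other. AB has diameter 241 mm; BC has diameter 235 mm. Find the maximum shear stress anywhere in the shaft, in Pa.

2.30e7 Pa

Under the same torque, τ_max = 16T/(πd³) is largest where d is smallest — segment BC (d = 235 mm).
τ_max = 16·58500/(π·(0.235)³) = 2.296×10^7 Pa.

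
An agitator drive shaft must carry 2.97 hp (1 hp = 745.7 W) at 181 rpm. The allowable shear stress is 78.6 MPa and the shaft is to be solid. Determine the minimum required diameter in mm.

ω = 2π·181/60 = 18.95 rad/s, so T = P/ω = 2.97×745.7 / 18.95 = 116.8 N·m.
For a solid shaft τ_max = 16T/(πd³), so d = (16T/(π τ_allow))^(1/3) = (16·116.8/(π·7.86×10^7))^(1/3) = 0.01964 m.

19.6 mm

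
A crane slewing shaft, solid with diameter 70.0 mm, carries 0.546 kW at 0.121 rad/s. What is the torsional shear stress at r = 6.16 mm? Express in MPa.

ω = 0.121 rad/s, so T = P/ω = 0.546×10³ / 0.1210 = 4512 N·m.
J = πd⁴/32 = π(0.0700)⁴/32 = 2.357×10^-6 m⁴.
Shear stress varies linearly with radius: τ = T·r/J = 4512 × 0.00616 / 2.357×10^-6 = 1.179×10^7 Pa.

11.8 MPa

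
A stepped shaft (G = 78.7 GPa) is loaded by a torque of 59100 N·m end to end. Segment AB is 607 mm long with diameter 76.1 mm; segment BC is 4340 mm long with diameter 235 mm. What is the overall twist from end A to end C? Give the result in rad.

J_AB = π(0.0761)⁴/32 = 3.29×10^-6 m⁴; J_BC = π(0.235)⁴/32 = 2.99×10^-4 m⁴.
θ = (T/G)·Σ L_i/J_i = (59100/78.7×10⁹)·(0.607/3.29×10^-6 + 4.34/2.99×10^-4) = 0.1493 rad.

0.149 rad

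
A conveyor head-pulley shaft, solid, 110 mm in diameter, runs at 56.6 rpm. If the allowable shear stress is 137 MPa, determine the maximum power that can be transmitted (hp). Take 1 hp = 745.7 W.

285 hp

J = πd⁴/32 = π(0.110)⁴/32 = 1.437×10^-5 m⁴.
T_max = τ_allow·J/r = 1.37×10^8 × 1.437×10^-5 / 0.0550 = 35800 N·m.
ω = 2π·56.6/60 = 5.927 rad/s, so P_max = T_max·ω = 2.122×10^5 W.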